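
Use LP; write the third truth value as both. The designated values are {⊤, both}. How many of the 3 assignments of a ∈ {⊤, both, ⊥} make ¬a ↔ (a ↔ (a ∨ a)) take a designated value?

2

a=⊤: ⊥ ·
a=both: both ✓
a=⊥: ⊤ ✓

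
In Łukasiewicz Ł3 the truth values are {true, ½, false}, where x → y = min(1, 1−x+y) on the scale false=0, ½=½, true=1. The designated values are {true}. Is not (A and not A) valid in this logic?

Countermodel: A=½ gives ½, which is not designated.

No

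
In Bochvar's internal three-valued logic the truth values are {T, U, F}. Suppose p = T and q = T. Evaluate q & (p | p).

T

p | p = T | T = T
q & (p | p) = T & T = T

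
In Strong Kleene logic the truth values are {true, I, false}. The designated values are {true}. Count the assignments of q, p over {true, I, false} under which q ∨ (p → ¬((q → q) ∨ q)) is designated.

Of the 9 assignments, 5 give a value in {true}.

5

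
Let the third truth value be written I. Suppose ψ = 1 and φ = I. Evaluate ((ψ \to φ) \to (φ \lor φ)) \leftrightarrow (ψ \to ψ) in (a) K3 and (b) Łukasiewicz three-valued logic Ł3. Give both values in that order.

In K3: ψ \to φ = 1 \to I = I
φ \lor φ = I \lor I = I
(ψ \to φ) \to (φ \lor φ) = I \to I = I
ψ \to ψ = 1 \to 1 = 1
((ψ \to φ) \to (φ \lor φ)) \leftrightarrow (ψ \to ψ) = I \leftrightarrow 1 = I
In Łukasiewicz three-valued logic Ł3: ψ \to φ = 1 \to I = I
φ \lor φ = I \lor I = I
(ψ \to φ) \to (φ \lor φ) = I \to I = 1
ψ \to ψ = 1 \to 1 = 1
((ψ \to φ) \to (φ \lor φ)) \leftrightarrow (ψ \to ψ) = 1 \leftrightarrow 1 = 1
They differ because K3 and Łukasiewicz three-valued logic Ł3 treat I differently under implication.

I; 1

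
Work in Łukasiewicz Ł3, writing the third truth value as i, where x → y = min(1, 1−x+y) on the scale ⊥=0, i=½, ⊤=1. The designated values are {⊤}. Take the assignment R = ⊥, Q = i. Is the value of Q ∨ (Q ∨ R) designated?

Q ∨ R = i ∨ ⊥ = i
Q ∨ (Q ∨ R) = i ∨ i = i
i ∉ {⊤}.

No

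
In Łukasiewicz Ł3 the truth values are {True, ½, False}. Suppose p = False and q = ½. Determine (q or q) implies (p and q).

q or q = ½ or ½ = ½
p and q = False and ½ = False
(q or q) implies (p and q) = ½ implies False = ½

½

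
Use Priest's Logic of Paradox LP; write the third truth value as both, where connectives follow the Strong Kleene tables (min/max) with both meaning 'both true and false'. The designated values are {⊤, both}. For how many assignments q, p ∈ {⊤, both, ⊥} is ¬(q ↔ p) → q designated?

8

Of the 9 assignments, 8 give a value in {⊤, both}.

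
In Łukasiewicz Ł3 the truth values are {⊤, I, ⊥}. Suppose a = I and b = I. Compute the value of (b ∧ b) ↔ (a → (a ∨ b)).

b ∧ b = I ∧ I = I
a ∨ b = I ∨ I = I
a → (a ∨ b) = I → I = ⊤
(b ∧ b) ↔ (a → (a ∨ b)) = I ↔ ⊤ = I

I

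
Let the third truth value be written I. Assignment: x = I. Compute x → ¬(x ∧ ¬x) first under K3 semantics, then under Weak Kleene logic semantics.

I; I

In K3: ¬x = ¬I = I
x ∧ ¬x = I ∧ I = I
¬(x ∧ ¬x) = ¬I = I
x → ¬(x ∧ ¬x) = I → I = I
In Weak Kleene logic: ¬x = ¬I = I
x ∧ ¬x = I ∧ I = I
¬(x ∧ ¬x) = ¬I = I
x → ¬(x ∧ ¬x) = I → I = I  [any arg is the third value ⇒ result is the third value]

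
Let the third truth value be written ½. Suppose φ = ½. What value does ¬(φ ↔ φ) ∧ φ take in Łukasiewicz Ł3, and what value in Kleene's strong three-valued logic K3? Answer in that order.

0; ½

In Łukasiewicz Ł3: φ ↔ φ = ½ ↔ ½ = 1  [1 − |½−½|]
¬(φ ↔ φ) = ¬1 = 0
¬(φ ↔ φ) ∧ φ = 0 ∧ ½ = 0
In Kleene's strong three-valued logic K3: φ ↔ φ = ½ ↔ ½ = ½
¬(φ ↔ φ) = ¬½ = ½
¬(φ ↔ φ) ∧ φ = ½ ∧ ½ = ½
They differ because Łukasiewicz Ł3 and Kleene's strong three-valued logic K3 treat ½ differently under implication.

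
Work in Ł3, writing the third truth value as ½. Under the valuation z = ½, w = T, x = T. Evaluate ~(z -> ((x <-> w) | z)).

F

x <-> w = T <-> T = T
(x <-> w) | z = T | ½ = T
z -> ((x <-> w) | z) = ½ -> T = T  [min(1, 1−½+1)]
~(z -> ((x <-> w) | z)) = ~T = F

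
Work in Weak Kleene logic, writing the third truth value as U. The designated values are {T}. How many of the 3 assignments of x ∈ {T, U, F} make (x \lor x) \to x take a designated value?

2

x=T: T ✓
x=U: U ·
x=F: T ✓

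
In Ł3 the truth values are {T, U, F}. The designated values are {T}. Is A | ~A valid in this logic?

No

Countermodel: A=U gives U, which is not designated.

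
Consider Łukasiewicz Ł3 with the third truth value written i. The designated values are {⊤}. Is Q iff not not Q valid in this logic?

Yes

Every assignment of Q over {⊤, i, ⊥} gives a value in {⊤}.
In particular, with Q=i: Q iff not not Q = ⊤.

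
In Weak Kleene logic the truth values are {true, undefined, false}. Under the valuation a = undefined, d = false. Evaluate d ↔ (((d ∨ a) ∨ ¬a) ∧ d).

d ∨ a = false ∨ undefined = undefined
¬a = ¬undefined = undefined
(d ∨ a) ∨ ¬a = undefined ∨ undefined = undefined
((d ∨ a) ∨ ¬a) ∧ d = undefined ∧ false = undefined
d ↔ (((d ∨ a) ∨ ¬a) ∧ d) = false ↔ undefined = undefined

undefined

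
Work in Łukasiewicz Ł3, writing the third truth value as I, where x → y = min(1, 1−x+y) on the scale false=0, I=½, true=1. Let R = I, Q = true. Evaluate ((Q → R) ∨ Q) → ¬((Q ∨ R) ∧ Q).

Q → R = true → I = I
(Q → R) ∨ Q = I ∨ true = true
Q ∨ R = true ∨ I = true
(Q ∨ R) ∧ Q = true ∧ true = true
¬((Q ∨ R) ∧ Q) = ¬true = false
((Q → R) ∨ Q) → ¬((Q ∨ R) ∧ Q) = true → false = false

false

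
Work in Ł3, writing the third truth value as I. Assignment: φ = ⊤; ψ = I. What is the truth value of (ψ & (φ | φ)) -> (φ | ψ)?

⊤

φ | φ = ⊤ | ⊤ = ⊤
ψ & (φ | φ) = I & ⊤ = I
φ | ψ = ⊤ | I = ⊤
(ψ & (φ | φ)) -> (φ | ψ) = I -> ⊤ = ⊤  [min(1, 1−½+1)]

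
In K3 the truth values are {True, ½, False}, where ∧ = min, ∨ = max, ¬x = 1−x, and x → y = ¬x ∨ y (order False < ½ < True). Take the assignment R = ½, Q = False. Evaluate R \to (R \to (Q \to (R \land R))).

True

R \land R = ½ \land ½ = ½
Q \to (R \land R) = False \to ½ = True  [\lnot False \lor ½]
R \to (Q \to (R \land R)) = ½ \to True = True
R \to (R \to (Q \to (R \land R))) = ½ \to True = True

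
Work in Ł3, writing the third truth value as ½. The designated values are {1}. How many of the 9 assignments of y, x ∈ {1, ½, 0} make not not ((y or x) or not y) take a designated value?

Of the 9 assignments, 7 give a value in {1}.

7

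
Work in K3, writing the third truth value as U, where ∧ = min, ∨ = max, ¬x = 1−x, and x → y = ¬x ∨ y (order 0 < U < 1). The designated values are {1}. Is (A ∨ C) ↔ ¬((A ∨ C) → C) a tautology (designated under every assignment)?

No

Countermodel: A=1, C=1 gives 0, which is not designated.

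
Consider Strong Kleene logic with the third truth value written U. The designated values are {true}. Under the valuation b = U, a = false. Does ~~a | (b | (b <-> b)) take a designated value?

No

~a = ~false = true
~~a = ~true = false
b <-> b = U <-> U = U
b | (b <-> b) = U | U = U
~~a | (b | (b <-> b)) = false | U = U
U ∉ {true}.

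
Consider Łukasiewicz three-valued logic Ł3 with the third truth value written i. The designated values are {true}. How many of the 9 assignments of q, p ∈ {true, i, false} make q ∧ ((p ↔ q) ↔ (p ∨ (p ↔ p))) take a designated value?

1

Designated under: (q=true, p=true).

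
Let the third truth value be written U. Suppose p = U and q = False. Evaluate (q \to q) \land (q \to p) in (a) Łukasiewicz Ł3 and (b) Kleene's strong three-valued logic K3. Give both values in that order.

In Łukasiewicz Ł3: q \to q = False \to False = True
q \to p = False \to U = True
(q \to q) \land (q \to p) = True \land True = True
In Kleene's strong three-valued logic K3: q \to q = False \to False = True
q \to p = False \to U = True  [\lnot False \lor U]
(q \to q) \land (q \to p) = True \land True = True

True; True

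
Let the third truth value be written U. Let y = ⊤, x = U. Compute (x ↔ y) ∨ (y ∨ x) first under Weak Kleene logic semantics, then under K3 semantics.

U; ⊤

In Weak Kleene logic: x ↔ y = U ↔ ⊤ = U
y ∨ x = ⊤ ∨ U = U
(x ↔ y) ∨ (y ∨ x) = U ∨ U = U
In K3: x ↔ y = U ↔ ⊤ = U
y ∨ x = ⊤ ∨ U = ⊤
(x ↔ y) ∨ (y ∨ x) = U ∨ ⊤ = ⊤
They differ because Weak Kleene logic and K3 treat U differently under the binary connectives.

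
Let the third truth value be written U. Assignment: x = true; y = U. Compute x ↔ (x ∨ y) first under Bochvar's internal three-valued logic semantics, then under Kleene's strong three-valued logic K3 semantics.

U; true

In Bochvar's internal three-valued logic: x ∨ y = true ∨ U = U
x ↔ (x ∨ y) = true ↔ U = U
In Kleene's strong three-valued logic K3: x ∨ y = true ∨ U = true
x ↔ (x ∨ y) = true ↔ true = true
They differ because Bochvar's internal three-valued logic and Kleene's strong three-valued logic K3 treat U differently under the binary connectives.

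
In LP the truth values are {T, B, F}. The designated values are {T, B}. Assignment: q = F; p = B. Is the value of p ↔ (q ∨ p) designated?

Yes

q ∨ p = F ∨ B = B
p ↔ (q ∨ p) = B ↔ B = B
B ∈ {T, B}.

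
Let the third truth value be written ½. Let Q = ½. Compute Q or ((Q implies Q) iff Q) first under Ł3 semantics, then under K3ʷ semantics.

In Ł3: Q implies Q = ½ implies ½ = ⊤  [min(1, 1−½+½)]
(Q implies Q) iff Q = ⊤ iff ½ = ½
Q or ((Q implies Q) iff Q) = ½ or ½ = ½
In K3ʷ: Q implies Q = ½ implies ½ = ½  [any arg is the third value ⇒ result is the third value]
(Q implies Q) iff Q = ½ iff ½ = ½
Q or ((Q implies Q) iff Q) = ½ or ½ = ½

½; ½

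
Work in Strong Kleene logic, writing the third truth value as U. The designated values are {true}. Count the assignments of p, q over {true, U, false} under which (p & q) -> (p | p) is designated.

7

Of the 9 assignments, 7 give a value in {true}.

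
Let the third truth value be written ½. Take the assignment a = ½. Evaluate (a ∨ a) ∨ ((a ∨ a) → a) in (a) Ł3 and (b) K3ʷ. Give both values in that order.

In Ł3: a ∨ a = ½ ∨ ½ = ½
a ∨ a = ½ ∨ ½ = ½
(a ∨ a) → a = ½ → ½ = 1  [min(1, 1−½+½)]
(a ∨ a) ∨ ((a ∨ a) → a) = ½ ∨ 1 = 1
In K3ʷ: a ∨ a = ½ ∨ ½ = ½
a ∨ a = ½ ∨ ½ = ½
(a ∨ a) → a = ½ → ½ = ½
(a ∨ a) ∨ ((a ∨ a) → a) = ½ ∨ ½ = ½
They differ because Ł3 and K3ʷ treat ½ differently under the binary connectives.

1; ½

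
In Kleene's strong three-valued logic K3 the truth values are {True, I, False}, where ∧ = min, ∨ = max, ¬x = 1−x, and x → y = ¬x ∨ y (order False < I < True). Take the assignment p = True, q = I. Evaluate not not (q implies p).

True

q implies p = I implies True = True
not (q implies p) = not True = False
not not (q implies p) = not False = True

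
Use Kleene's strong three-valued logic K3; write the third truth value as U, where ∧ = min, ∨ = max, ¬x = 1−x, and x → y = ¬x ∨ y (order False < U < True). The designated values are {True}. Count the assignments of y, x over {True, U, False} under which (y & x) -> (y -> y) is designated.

7

Of the 9 assignments, 7 give a value in {True}.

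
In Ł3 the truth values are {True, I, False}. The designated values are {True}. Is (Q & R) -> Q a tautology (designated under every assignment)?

Yes

Every assignment of Q, R over {True, I, False} gives a value in {True}.
In particular, with Q=I, R=I: (Q & R) -> Q = True.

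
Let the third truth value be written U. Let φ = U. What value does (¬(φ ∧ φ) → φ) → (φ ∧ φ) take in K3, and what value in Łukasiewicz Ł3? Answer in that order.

U; U

In K3: φ ∧ φ = U ∧ U = U
¬(φ ∧ φ) = ¬U = U
¬(φ ∧ φ) → φ = U → U = U  [¬U ∨ U]
φ ∧ φ = U ∧ U = U
(¬(φ ∧ φ) → φ) → (φ ∧ φ) = U → U = U
In Łukasiewicz Ł3: φ ∧ φ = U ∧ U = U
¬(φ ∧ φ) = ¬U = U
¬(φ ∧ φ) → φ = U → U = true
φ ∧ φ = U ∧ U = U
(¬(φ ∧ φ) → φ) → (φ ∧ φ) = true → U = U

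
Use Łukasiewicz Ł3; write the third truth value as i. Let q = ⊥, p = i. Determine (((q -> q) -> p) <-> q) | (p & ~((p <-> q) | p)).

i

q -> q = ⊥ -> ⊥ = ⊤
(q -> q) -> p = ⊤ -> i = i
((q -> q) -> p) <-> q = i <-> ⊥ = i
p <-> q = i <-> ⊥ = i
(p <-> q) | p = i | i = i
~((p <-> q) | p) = ~i = i
p & ~((p <-> q) | p) = i & i = i
(((q -> q) -> p) <-> q) | (p & ~((p <-> q) | p)) = i | i = i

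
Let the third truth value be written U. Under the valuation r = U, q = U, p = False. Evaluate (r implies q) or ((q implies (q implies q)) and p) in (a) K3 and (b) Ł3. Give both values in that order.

U; True

In K3: r implies q = U implies U = U
q implies q = U implies U = U
q implies (q implies q) = U implies U = U
(q implies (q implies q)) and p = U and False = False
(r implies q) or ((q implies (q implies q)) and p) = U or False = U
In Ł3: r implies q = U implies U = True
q implies q = U implies U = True
q implies (q implies q) = U implies True = True
(q implies (q implies q)) and p = True and False = False
(r implies q) or ((q implies (q implies q)) and p) = True or False = True
They differ because K3 and Ł3 treat U differently under implication.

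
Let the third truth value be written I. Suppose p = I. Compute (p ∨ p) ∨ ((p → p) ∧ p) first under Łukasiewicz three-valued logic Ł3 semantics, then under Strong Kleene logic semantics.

I; I

In Łukasiewicz three-valued logic Ł3: p ∨ p = I ∨ I = I
p → p = I → I = T  [min(1, 1−½+½)]
(p → p) ∧ p = T ∧ I = I
(p ∨ p) ∨ ((p → p) ∧ p) = I ∨ I = I
In Strong Kleene logic: p ∨ p = I ∨ I = I
p → p = I → I = I  [¬I ∨ I]
(p → p) ∧ p = I ∧ I = I
(p ∨ p) ∨ ((p → p) ∧ p) = I ∨ I = I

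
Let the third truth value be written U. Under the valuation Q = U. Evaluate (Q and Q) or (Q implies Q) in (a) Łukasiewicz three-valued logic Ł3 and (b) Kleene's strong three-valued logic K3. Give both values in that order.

true; U

In Łukasiewicz three-valued logic Ł3: Q and Q = U and U = U
Q implies Q = U implies U = true  [min(1, 1−½+½)]
(Q and Q) or (Q implies Q) = U or true = true
In Kleene's strong three-valued logic K3: Q and Q = U and U = U
Q implies Q = U implies U = U  [not U or U]
(Q and Q) or (Q implies Q) = U or U = U
They differ because Łukasiewicz three-valued logic Ł3 and Kleene's strong three-valued logic K3 treat U differently under implication.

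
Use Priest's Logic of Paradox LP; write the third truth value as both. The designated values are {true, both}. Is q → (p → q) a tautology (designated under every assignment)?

Every assignment of q, p over {true, both, false} gives a value in {true, both}.
In particular, with q=both, p=both: q → (p → q) = both.

Yes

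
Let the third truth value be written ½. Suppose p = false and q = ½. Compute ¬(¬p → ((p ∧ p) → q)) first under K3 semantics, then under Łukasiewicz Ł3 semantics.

false; false

In K3: ¬p = ¬false = true
p ∧ p = false ∧ false = false
(p ∧ p) → q = false → ½ = true  [¬false ∨ ½]
¬p → ((p ∧ p) → q) = true → true = true
¬(¬p → ((p ∧ p) → q)) = ¬true = false
In Łukasiewicz Ł3: ¬p = ¬false = true
p ∧ p = false ∧ false = false
(p ∧ p) → q = false → ½ = true  [min(1, 1−0+½)]
¬p → ((p ∧ p) → q) = true → true = true
¬(¬p → ((p ∧ p) → q)) = ¬true = false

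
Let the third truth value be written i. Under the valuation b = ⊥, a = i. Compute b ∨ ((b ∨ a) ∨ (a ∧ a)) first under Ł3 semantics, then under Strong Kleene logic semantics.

i; i

In Ł3: b ∨ a = ⊥ ∨ i = i
a ∧ a = i ∧ i = i
(b ∨ a) ∨ (a ∧ a) = i ∨ i = i
b ∨ ((b ∨ a) ∨ (a ∧ a)) = ⊥ ∨ i = i
In Strong Kleene logic: b ∨ a = ⊥ ∨ i = i
a ∧ a = i ∧ i = i
(b ∨ a) ∨ (a ∧ a) = i ∨ i = i
b ∨ ((b ∨ a) ∨ (a ∧ a)) = ⊥ ∨ i = i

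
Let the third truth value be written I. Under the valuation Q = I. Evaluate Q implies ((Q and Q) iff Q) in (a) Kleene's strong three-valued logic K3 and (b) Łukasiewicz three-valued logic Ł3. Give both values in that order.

In Kleene's strong three-valued logic K3: Q and Q = I and I = I
(Q and Q) iff Q = I iff I = I
Q implies ((Q and Q) iff Q) = I implies I = I  [not I or I]
In Łukasiewicz three-valued logic Ł3: Q and Q = I and I = I
(Q and Q) iff Q = I iff I = ⊤  [1 − |½−½|]
Q implies ((Q and Q) iff Q) = I implies ⊤ = ⊤
They differ because Kleene's strong three-valued logic K3 and Łukasiewicz three-valued logic Ł3 treat I differently under implication.

I; ⊤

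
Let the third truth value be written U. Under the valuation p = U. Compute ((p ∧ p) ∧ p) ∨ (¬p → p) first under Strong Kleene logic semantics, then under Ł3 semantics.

In Strong Kleene logic: p ∧ p = U ∧ U = U
(p ∧ p) ∧ p = U ∧ U = U
¬p = ¬U = U
¬p → p = U → U = U  [¬U ∨ U]
((p ∧ p) ∧ p) ∨ (¬p → p) = U ∨ U = U
In Ł3: p ∧ p = U ∧ U = U
(p ∧ p) ∧ p = U ∧ U = U
¬p = ¬U = U
¬p → p = U → U = T  [min(1, 1−½+½)]
((p ∧ p) ∧ p) ∨ (¬p → p) = U ∨ T = T
They differ because Strong Kleene logic and Ł3 treat U differently under implication.

U; T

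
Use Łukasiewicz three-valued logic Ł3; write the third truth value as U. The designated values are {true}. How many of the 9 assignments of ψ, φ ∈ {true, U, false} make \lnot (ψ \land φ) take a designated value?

Of the 9 assignments, 5 give a value in {true}.

5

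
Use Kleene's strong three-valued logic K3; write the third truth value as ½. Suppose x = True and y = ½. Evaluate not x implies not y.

not x = not True = False
not y = not ½ = ½
not x implies not y = False implies ½ = True  [not False or ½]

True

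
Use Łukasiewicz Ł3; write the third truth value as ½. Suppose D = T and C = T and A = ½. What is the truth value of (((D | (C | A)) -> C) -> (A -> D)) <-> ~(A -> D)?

F

C | A = T | ½ = T
D | (C | A) = T | T = T
(D | (C | A)) -> C = T -> T = T
A -> D = ½ -> T = T  [min(1, 1−½+1)]
((D | (C | A)) -> C) -> (A -> D) = T -> T = T
A -> D = ½ -> T = T
~(A -> D) = ~T = F
(((D | (C | A)) -> C) -> (A -> D)) <-> ~(A -> D) = T <-> F = F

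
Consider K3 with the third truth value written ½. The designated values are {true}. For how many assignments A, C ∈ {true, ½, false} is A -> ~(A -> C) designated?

Designated under: (A=true, C=false); (A=false, C=true); (A=false, C=½); (A=false, C=false).

4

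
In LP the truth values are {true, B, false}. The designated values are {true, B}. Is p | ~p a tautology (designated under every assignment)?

Every assignment of p over {true, B, false} gives a value in {true, B}.
In particular, with p=B: p | ~p = B.

Yes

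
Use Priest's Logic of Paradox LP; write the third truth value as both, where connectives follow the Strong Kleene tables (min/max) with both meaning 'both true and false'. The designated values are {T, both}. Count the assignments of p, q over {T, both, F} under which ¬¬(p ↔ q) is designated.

7

Of the 9 assignments, 7 give a value in {T, both}.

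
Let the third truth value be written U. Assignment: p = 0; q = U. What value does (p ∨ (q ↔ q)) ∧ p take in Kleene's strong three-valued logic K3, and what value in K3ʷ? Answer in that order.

In Kleene's strong three-valued logic K3: q ↔ q = U ↔ U = U
p ∨ (q ↔ q) = 0 ∨ U = U
(p ∨ (q ↔ q)) ∧ p = U ∧ 0 = 0
In K3ʷ: q ↔ q = U ↔ U = U
p ∨ (q ↔ q) = 0 ∨ U = U
(p ∨ (q ↔ q)) ∧ p = U ∧ 0 = U
They differ because Kleene's strong three-valued logic K3 and K3ʷ treat U differently under the binary connectives.

0; U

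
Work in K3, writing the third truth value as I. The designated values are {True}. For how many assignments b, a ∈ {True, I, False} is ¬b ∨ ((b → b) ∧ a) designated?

4

Designated under: (b=True, a=True); (b=False, a=True); (b=False, a=I); (b=False, a=False).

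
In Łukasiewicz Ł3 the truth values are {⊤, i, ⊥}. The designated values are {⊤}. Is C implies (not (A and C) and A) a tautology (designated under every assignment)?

Countermodel: C=⊤, A=⊤ gives ⊥, which is not designated.

No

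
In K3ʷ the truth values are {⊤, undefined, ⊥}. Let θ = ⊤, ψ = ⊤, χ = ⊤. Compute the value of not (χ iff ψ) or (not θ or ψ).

⊤

χ iff ψ = ⊤ iff ⊤ = ⊤
not (χ iff ψ) = not ⊤ = ⊥
not θ = not ⊤ = ⊥
not θ or ψ = ⊥ or ⊤ = ⊤
not (χ iff ψ) or (not θ or ψ) = ⊥ or ⊤ = ⊤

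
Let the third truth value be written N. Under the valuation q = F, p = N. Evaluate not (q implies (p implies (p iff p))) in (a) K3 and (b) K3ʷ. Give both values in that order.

F; N

In K3: p iff p = N iff N = N
p implies (p iff p) = N implies N = N
q implies (p implies (p iff p)) = F implies N = T
not (q implies (p implies (p iff p))) = not T = F
In K3ʷ: p iff p = N iff N = N
p implies (p iff p) = N implies N = N
q implies (p implies (p iff p)) = F implies N = N
not (q implies (p implies (p iff p))) = not N = N
They differ because K3 and K3ʷ treat N differently under the binary connectives.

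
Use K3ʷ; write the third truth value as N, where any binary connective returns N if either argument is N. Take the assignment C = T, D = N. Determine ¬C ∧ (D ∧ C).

N

¬C = ¬T = F
D ∧ C = N ∧ T = N
¬C ∧ (D ∧ C) = F ∧ N = N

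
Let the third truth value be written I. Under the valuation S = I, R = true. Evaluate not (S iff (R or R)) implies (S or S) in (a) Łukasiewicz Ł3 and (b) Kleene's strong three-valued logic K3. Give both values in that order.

In Łukasiewicz Ł3: R or R = true or true = true
S iff (R or R) = I iff true = I  [1 − |½−1|]
not (S iff (R or R)) = not I = I
S or S = I or I = I
not (S iff (R or R)) implies (S or S) = I implies I = true
In Kleene's strong three-valued logic K3: R or R = true or true = true
S iff (R or R) = I iff true = I
not (S iff (R or R)) = not I = I
S or S = I or I = I
not (S iff (R or R)) implies (S or S) = I implies I = I  [not I or I]
They differ because Łukasiewicz Ł3 and Kleene's strong three-valued logic K3 treat I differently under implication.

true; I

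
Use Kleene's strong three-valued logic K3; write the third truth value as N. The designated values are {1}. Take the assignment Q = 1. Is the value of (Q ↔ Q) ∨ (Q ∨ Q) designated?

Yes

Q ↔ Q = 1 ↔ 1 = 1
Q ∨ Q = 1 ∨ 1 = 1
(Q ↔ Q) ∨ (Q ∨ Q) = 1 ∨ 1 = 1
1 ∈ {1}.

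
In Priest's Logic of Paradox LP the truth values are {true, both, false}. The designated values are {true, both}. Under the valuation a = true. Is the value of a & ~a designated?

~a = ~true = false
a & ~a = true & false = false
false ∉ {true, both}.

No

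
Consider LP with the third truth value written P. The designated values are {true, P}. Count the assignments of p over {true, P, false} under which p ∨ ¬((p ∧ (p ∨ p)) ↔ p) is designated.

2

p=true: true ✓
p=P: P ✓
p=false: false ·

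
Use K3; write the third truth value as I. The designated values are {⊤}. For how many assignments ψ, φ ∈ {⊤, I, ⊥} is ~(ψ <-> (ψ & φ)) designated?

1

Designated under: (ψ=⊤, φ=⊥).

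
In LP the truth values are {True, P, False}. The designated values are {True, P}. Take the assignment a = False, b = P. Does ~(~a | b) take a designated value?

~a = ~False = True
~a | b = True | P = True
~(~a | b) = ~True = False
False ∉ {True, P}.

No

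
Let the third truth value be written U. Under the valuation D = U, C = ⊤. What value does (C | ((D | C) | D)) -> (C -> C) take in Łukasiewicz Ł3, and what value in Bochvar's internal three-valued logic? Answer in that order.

In Łukasiewicz Ł3: D | C = U | ⊤ = ⊤
(D | C) | D = ⊤ | U = ⊤
C | ((D | C) | D) = ⊤ | ⊤ = ⊤
C -> C = ⊤ -> ⊤ = ⊤
(C | ((D | C) | D)) -> (C -> C) = ⊤ -> ⊤ = ⊤
In Bochvar's internal three-valued logic: D | C = U | ⊤ = U
(D | C) | D = U | U = U
C | ((D | C) | D) = ⊤ | U = U
C -> C = ⊤ -> ⊤ = ⊤
(C | ((D | C) | D)) -> (C -> C) = U -> ⊤ = U  [any arg is the third value ⇒ result is the third value]
They differ because Łukasiewicz Ł3 and Bochvar's internal three-valued logic treat U differently under the binary connectives.

⊤; U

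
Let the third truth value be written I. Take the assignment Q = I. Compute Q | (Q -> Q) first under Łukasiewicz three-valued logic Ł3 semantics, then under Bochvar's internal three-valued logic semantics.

True; I

In Łukasiewicz three-valued logic Ł3: Q -> Q = I -> I = True  [min(1, 1−½+½)]
Q | (Q -> Q) = I | True = True
In Bochvar's internal three-valued logic: Q -> Q = I -> I = I
Q | (Q -> Q) = I | I = I
They differ because Łukasiewicz three-valued logic Ł3 and Bochvar's internal three-valued logic treat I differently under the binary connectives.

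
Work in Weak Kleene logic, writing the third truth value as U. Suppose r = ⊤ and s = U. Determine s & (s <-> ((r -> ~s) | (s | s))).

~s = ~U = U
r -> ~s = ⊤ -> U = U
s | s = U | U = U
(r -> ~s) | (s | s) = U | U = U
s <-> ((r -> ~s) | (s | s)) = U <-> U = U
s & (s <-> ((r -> ~s) | (s | s))) = U & U = U

U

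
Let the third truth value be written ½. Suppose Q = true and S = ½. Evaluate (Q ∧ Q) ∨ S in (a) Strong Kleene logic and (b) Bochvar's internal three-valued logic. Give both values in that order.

In Strong Kleene logic: Q ∧ Q = true ∧ true = true
(Q ∧ Q) ∨ S = true ∨ ½ = true
In Bochvar's internal three-valued logic: Q ∧ Q = true ∧ true = true
(Q ∧ Q) ∨ S = true ∨ ½ = ½
They differ because Strong Kleene logic and Bochvar's internal three-valued logic treat ½ differently under the binary connectives.

true; ½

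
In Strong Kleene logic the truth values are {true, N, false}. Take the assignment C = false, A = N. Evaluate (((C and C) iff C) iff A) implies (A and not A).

N

C and C = false and false = false
(C and C) iff C = false iff false = true
((C and C) iff C) iff A = true iff N = N
not A = not N = N
A and not A = N and N = N
(((C and C) iff C) iff A) implies (A and not A) = N implies N = N  [not N or N]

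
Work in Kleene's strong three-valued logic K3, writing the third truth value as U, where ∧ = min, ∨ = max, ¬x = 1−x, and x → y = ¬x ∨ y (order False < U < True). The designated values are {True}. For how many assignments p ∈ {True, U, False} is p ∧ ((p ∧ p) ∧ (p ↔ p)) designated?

1

p=True: True ✓
p=U: U ·
p=False: False ·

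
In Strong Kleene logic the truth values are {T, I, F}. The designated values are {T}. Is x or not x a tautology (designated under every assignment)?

No

Countermodel: x=I gives I, which is not designated.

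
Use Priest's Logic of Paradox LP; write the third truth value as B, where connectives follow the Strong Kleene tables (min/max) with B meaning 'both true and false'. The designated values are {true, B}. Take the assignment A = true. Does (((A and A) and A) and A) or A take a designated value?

A and A = true and true = true
(A and A) and A = true and true = true
((A and A) and A) and A = true and true = true
(((A and A) and A) and A) or A = true or true = true
true ∈ {true, B}.

Yes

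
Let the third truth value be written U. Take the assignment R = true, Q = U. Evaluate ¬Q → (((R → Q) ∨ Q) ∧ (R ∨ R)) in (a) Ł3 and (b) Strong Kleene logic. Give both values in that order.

true; U

In Ł3: ¬Q = ¬U = U
R → Q = true → U = U  [min(1, 1−1+½)]
(R → Q) ∨ Q = U ∨ U = U
R ∨ R = true ∨ true = true
((R → Q) ∨ Q) ∧ (R ∨ R) = U ∧ true = U
¬Q → (((R → Q) ∨ Q) ∧ (R ∨ R)) = U → U = true
In Strong Kleene logic: ¬Q = ¬U = U
R → Q = true → U = U  [¬true ∨ U]
(R → Q) ∨ Q = U ∨ U = U
R ∨ R = true ∨ true = true
((R → Q) ∨ Q) ∧ (R ∨ R) = U ∧ true = U
¬Q → (((R → Q) ∨ Q) ∧ (R ∨ R)) = U → U = U
They differ because Ł3 and Strong Kleene logic treat U differently under implication.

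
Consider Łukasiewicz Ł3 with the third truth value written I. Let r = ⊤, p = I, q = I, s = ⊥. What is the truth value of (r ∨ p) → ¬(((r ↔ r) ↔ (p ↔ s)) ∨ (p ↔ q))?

r ∨ p = ⊤ ∨ I = ⊤
r ↔ r = ⊤ ↔ ⊤ = ⊤
p ↔ s = I ↔ ⊥ = I
(r ↔ r) ↔ (p ↔ s) = ⊤ ↔ I = I
p ↔ q = I ↔ I = ⊤
((r ↔ r) ↔ (p ↔ s)) ∨ (p ↔ q) = I ∨ ⊤ = ⊤
¬(((r ↔ r) ↔ (p ↔ s)) ∨ (p ↔ q)) = ¬⊤ = ⊥
(r ∨ p) → ¬(((r ↔ r) ↔ (p ↔ s)) ∨ (p ↔ q)) = ⊤ → ⊥ = ⊥

⊥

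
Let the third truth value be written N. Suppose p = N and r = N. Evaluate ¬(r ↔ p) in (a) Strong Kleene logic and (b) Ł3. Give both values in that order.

N; 0

In Strong Kleene logic: r ↔ p = N ↔ N = N
¬(r ↔ p) = ¬N = N
In Ł3: r ↔ p = N ↔ N = 1  [1 − |½−½|]
¬(r ↔ p) = ¬1 = 0
They differ because Strong Kleene logic and Ł3 treat N differently under implication.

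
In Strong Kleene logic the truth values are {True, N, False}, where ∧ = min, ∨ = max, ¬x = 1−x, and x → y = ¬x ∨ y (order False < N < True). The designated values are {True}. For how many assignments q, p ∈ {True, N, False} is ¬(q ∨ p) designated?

1

Designated under: (q=False, p=False).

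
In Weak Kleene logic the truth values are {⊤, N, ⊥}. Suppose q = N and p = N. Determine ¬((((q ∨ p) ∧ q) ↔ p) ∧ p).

q ∨ p = N ∨ N = N
(q ∨ p) ∧ q = N ∧ N = N
((q ∨ p) ∧ q) ↔ p = N ↔ N = N
(((q ∨ p) ∧ q) ↔ p) ∧ p = N ∧ N = N
¬((((q ∨ p) ∧ q) ↔ p) ∧ p) = ¬N = N

N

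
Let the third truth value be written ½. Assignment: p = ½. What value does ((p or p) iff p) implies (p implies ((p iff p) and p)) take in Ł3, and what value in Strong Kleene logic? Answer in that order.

True; ½

In Ł3: p or p = ½ or ½ = ½
(p or p) iff p = ½ iff ½ = True  [1 − |½−½|]
p iff p = ½ iff ½ = True
(p iff p) and p = True and ½ = ½
p implies ((p iff p) and p) = ½ implies ½ = True
((p or p) iff p) implies (p implies ((p iff p) and p)) = True implies True = True
In Strong Kleene logic: p or p = ½ or ½ = ½
(p or p) iff p = ½ iff ½ = ½
p iff p = ½ iff ½ = ½
(p iff p) and p = ½ and ½ = ½
p implies ((p iff p) and p) = ½ implies ½ = ½  [not ½ or ½]
((p or p) iff p) implies (p implies ((p iff p) and p)) = ½ implies ½ = ½
They differ because Ł3 and Strong Kleene logic treat ½ differently under implication.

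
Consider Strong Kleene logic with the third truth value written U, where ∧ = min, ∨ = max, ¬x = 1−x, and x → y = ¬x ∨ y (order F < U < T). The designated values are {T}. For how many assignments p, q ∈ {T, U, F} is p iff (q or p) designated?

4

Designated under: (p=T, q=T); (p=T, q=U); (p=T, q=F); (p=F, q=F).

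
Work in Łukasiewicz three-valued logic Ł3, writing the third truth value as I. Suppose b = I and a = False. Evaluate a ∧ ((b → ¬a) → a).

¬a = ¬False = True
b → ¬a = I → True = True
(b → ¬a) → a = True → False = False
a ∧ ((b → ¬a) → a) = False ∧ False = False

False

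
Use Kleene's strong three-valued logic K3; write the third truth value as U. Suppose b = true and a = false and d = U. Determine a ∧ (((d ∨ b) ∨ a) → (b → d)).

false

d ∨ b = U ∨ true = true
(d ∨ b) ∨ a = true ∨ false = true
b → d = true → U = U
((d ∨ b) ∨ a) → (b → d) = true → U = U
a ∧ (((d ∨ b) ∨ a) → (b → d)) = false ∧ U = false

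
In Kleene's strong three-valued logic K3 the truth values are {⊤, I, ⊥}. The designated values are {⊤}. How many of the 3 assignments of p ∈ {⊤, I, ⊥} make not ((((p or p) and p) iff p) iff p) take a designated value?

p=⊤: ⊥ ·
p=I: I ·
p=⊥: ⊤ ✓

1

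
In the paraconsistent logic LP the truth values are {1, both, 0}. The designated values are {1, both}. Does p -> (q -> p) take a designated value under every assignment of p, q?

Every assignment of p, q over {1, both, 0} gives a value in {1, both}.
In particular, with p=both, q=both: p -> (q -> p) = both.

Yes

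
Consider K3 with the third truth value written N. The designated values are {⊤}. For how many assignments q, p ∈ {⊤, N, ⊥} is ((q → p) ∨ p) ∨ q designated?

7

Of the 9 assignments, 7 give a value in {⊤}.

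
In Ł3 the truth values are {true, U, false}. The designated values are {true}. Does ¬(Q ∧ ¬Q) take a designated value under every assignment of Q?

No

Countermodel: Q=U gives U, which is not designated.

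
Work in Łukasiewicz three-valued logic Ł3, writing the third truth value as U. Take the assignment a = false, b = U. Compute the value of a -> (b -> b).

true

b -> b = U -> U = true  [min(1, 1−½+½)]
a -> (b -> b) = false -> true = true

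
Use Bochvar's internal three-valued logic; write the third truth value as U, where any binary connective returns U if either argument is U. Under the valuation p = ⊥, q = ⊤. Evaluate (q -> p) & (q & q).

⊥

q -> p = ⊤ -> ⊥ = ⊥
q & q = ⊤ & ⊤ = ⊤
(q -> p) & (q & q) = ⊥ & ⊤ = ⊥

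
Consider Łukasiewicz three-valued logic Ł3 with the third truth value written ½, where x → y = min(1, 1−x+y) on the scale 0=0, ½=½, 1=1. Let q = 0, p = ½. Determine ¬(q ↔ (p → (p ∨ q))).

1

p ∨ q = ½ ∨ 0 = ½
p → (p ∨ q) = ½ → ½ = 1
q ↔ (p → (p ∨ q)) = 0 ↔ 1 = 0
¬(q ↔ (p → (p ∨ q))) = ¬0 = 1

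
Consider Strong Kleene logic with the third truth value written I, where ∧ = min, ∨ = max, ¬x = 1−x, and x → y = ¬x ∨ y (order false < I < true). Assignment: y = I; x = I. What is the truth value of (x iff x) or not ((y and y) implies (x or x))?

I

x iff x = I iff I = I
y and y = I and I = I
x or x = I or I = I
(y and y) implies (x or x) = I implies I = I
not ((y and y) implies (x or x)) = not I = I
(x iff x) or not ((y and y) implies (x or x)) = I or I = I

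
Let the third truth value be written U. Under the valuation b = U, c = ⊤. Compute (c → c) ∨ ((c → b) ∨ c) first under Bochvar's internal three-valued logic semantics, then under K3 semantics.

In Bochvar's internal three-valued logic: c → c = ⊤ → ⊤ = ⊤
c → b = ⊤ → U = U  [any arg is the third value ⇒ result is the third value]
(c → b) ∨ c = U ∨ ⊤ = U
(c → c) ∨ ((c → b) ∨ c) = ⊤ ∨ U = U
In K3: c → c = ⊤ → ⊤ = ⊤
c → b = ⊤ → U = U  [¬⊤ ∨ U]
(c → b) ∨ c = U ∨ ⊤ = ⊤
(c → c) ∨ ((c → b) ∨ c) = ⊤ ∨ ⊤ = ⊤
They differ because Bochvar's internal three-valued logic and K3 treat U differently under the binary connectives.

U; ⊤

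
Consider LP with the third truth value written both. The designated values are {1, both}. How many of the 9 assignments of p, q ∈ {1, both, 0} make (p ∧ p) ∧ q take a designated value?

Designated under: (p=1, q=1); (p=1, q=both); (p=both, q=1); (p=both, q=both).

4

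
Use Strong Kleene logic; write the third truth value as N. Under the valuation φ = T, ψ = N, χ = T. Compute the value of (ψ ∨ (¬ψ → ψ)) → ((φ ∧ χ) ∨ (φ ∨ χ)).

T

¬ψ = ¬N = N
¬ψ → ψ = N → N = N  [¬N ∨ N]
ψ ∨ (¬ψ → ψ) = N ∨ N = N
φ ∧ χ = T ∧ T = T
φ ∨ χ = T ∨ T = T
(φ ∧ χ) ∨ (φ ∨ χ) = T ∨ T = T
(ψ ∨ (¬ψ → ψ)) → ((φ ∧ χ) ∨ (φ ∨ χ)) = N → T = T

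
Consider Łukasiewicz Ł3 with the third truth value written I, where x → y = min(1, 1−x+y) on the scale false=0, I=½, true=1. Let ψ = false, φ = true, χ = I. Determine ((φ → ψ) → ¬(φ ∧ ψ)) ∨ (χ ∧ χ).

φ → ψ = true → false = false
φ ∧ ψ = true ∧ false = false
¬(φ ∧ ψ) = ¬false = true
(φ → ψ) → ¬(φ ∧ ψ) = false → true = true
χ ∧ χ = I ∧ I = I
((φ → ψ) → ¬(φ ∧ ψ)) ∨ (χ ∧ χ) = true ∨ I = true

true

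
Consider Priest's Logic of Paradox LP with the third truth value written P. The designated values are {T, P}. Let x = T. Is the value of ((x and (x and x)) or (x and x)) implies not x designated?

x and x = T and T = T
x and (x and x) = T and T = T
x and x = T and T = T
(x and (x and x)) or (x and x) = T or T = T
not x = not T = F
((x and (x and x)) or (x and x)) implies not x = T implies F = F
F ∉ {T, P}.

No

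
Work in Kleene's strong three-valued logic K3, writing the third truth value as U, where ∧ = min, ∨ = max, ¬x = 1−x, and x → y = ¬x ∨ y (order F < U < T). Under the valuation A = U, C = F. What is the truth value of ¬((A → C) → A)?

A → C = U → F = U  [¬U ∨ F]
(A → C) → A = U → U = U
¬((A → C) → A) = ¬U = U

U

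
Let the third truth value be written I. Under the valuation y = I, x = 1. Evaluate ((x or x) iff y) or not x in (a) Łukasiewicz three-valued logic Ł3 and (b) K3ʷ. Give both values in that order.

In Łukasiewicz three-valued logic Ł3: x or x = 1 or 1 = 1
(x or x) iff y = 1 iff I = I
not x = not 1 = 0
((x or x) iff y) or not x = I or 0 = I
In K3ʷ: x or x = 1 or 1 = 1
(x or x) iff y = 1 iff I = I
not x = not 1 = 0
((x or x) iff y) or not x = I or 0 = I

I; I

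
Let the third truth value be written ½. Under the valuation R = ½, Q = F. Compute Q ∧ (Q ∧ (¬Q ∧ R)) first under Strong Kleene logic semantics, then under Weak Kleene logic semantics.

F; ½

In Strong Kleene logic: ¬Q = ¬F = T
¬Q ∧ R = T ∧ ½ = ½
Q ∧ (¬Q ∧ R) = F ∧ ½ = F
Q ∧ (Q ∧ (¬Q ∧ R)) = F ∧ F = F
In Weak Kleene logic: ¬Q = ¬F = T
¬Q ∧ R = T ∧ ½ = ½
Q ∧ (¬Q ∧ R) = F ∧ ½ = ½
Q ∧ (Q ∧ (¬Q ∧ R)) = F ∧ ½ = ½
They differ because Strong Kleene logic and Weak Kleene logic treat ½ differently under the binary connectives.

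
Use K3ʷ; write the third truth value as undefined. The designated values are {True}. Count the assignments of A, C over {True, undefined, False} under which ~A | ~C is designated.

3

Designated under: (A=True, C=False); (A=False, C=True); (A=False, C=False).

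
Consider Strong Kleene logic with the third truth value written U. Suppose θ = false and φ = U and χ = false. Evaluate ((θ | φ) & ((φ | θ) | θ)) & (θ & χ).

θ | φ = false | U = U
φ | θ = U | false = U
(φ | θ) | θ = U | false = U
(θ | φ) & ((φ | θ) | θ) = U & U = U
θ & χ = false & false = false
((θ | φ) & ((φ | θ) | θ)) & (θ & χ) = U & false = false

false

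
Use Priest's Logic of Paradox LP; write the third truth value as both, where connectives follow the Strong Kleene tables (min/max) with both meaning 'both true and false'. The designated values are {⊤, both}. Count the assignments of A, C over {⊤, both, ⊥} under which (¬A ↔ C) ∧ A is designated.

Of the 9 assignments, 5 give a value in {⊤, both}.

5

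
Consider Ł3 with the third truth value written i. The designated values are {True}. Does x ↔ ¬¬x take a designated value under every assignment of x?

Yes

Every assignment of x over {True, i, False} gives a value in {True}.
In particular, with x=i: x ↔ ¬¬x = True.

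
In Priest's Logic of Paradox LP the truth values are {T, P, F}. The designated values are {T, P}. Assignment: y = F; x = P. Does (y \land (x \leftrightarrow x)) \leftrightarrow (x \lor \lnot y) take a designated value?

x \leftrightarrow x = P \leftrightarrow P = P
y \land (x \leftrightarrow x) = F \land P = F
\lnot y = \lnot F = T
x \lor \lnot y = P \lor T = T
(y \land (x \leftrightarrow x)) \leftrightarrow (x \lor \lnot y) = F \leftrightarrow T = F
F ∉ {T, P}.

No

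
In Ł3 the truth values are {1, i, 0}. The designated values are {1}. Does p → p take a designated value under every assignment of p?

Every assignment of p over {1, i, 0} gives a value in {1}.
In particular, with p=i: p → p = 1.

Yes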